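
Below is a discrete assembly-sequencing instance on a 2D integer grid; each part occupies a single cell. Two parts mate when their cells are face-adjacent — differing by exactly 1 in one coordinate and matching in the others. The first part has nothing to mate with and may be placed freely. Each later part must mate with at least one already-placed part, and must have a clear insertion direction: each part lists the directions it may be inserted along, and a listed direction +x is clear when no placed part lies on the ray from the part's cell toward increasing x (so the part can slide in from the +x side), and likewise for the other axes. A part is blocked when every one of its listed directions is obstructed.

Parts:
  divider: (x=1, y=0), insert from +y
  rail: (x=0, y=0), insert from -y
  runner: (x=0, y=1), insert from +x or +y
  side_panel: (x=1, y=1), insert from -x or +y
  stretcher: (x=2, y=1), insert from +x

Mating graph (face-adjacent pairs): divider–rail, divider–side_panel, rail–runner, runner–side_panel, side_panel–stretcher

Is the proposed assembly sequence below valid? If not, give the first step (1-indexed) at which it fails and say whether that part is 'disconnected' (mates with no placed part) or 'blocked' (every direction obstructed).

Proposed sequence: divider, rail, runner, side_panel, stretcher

Valid

1. divider@(1, 0) [+y clear] — {divider}
2. rail@(0, 0) [-y clear] — {divider, rail}
3. runner@(0, 1) [+x clear] — {divider, rail, runner}
4. side_panel@(1, 1) [+y clear] — {divider, rail, runner, side_panel}
5. stretcher@(2, 1) [+x clear] — {divider, rail, runner, side_panel, stretcher}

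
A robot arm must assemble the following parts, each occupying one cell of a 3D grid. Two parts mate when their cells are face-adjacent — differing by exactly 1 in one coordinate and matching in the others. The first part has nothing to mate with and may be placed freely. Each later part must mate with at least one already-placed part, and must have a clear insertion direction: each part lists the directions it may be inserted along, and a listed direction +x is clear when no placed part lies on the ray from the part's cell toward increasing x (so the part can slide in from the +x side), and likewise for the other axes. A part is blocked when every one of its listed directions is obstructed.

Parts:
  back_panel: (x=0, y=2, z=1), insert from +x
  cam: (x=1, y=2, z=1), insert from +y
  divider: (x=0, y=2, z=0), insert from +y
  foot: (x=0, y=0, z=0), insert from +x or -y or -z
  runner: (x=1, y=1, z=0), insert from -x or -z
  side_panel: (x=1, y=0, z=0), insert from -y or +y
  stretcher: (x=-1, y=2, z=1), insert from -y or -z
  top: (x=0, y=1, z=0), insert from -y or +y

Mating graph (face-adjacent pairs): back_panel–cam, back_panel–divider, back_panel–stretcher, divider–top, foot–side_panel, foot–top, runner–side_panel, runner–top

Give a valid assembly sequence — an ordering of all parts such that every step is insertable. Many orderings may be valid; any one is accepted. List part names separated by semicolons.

1. foot@(0, 0, 0) [+x clear] — {foot}
2. top@(0, 1, 0) [+y clear] — {foot, top}
3. side_panel@(1, 0, 0) [-y clear] — {foot, side_panel, top}
4. runner@(1, 1, 0) [-z clear] — {foot, runner, side_panel, top}
5. divider@(0, 2, 0) [+y clear] — {divider, foot, runner, side_panel, top}
6. back_panel@(0, 2, 1) [+x clear] — {back_panel, divider, foot, runner, side_panel, top}
7. stretcher@(-1, 2, 1) [-y clear] — {back_panel, divider, foot, runner, side_panel, stretcher, top}
8. cam@(1, 2, 1) [+y clear] — {back_panel, cam, divider, foot, runner, side_panel, stretcher, top}

foot; top; side_panel; runner; divider; back_panel; stretcher; cam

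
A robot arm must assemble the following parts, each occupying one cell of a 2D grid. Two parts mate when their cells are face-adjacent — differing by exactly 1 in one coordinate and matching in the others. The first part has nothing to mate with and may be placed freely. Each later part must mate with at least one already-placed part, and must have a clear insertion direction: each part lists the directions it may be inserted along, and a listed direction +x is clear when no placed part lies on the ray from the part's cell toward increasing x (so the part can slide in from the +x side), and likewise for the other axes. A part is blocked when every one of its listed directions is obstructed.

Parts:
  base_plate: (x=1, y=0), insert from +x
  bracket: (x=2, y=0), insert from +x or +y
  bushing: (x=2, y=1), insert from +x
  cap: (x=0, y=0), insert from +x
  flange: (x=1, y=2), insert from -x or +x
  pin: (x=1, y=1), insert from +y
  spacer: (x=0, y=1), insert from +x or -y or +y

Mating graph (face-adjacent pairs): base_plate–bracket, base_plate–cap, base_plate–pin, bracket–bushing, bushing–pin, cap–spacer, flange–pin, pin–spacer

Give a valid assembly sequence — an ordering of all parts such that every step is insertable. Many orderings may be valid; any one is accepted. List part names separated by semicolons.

spacer; cap; base_plate; bracket; pin; flange; bushing

1. spacer@(0, 1) [+x clear] — {spacer}
2. cap@(0, 0) [+x clear] — {cap, spacer}
3. base_plate@(1, 0) [+x clear] — {base_plate, cap, spacer}
4. bracket@(2, 0) [+x clear] — {base_plate, bracket, cap, spacer}
5. pin@(1, 1) [+y clear] — {base_plate, bracket, cap, pin, spacer}
6. flange@(1, 2) [-x clear] — {base_plate, bracket, cap, flange, pin, spacer}
7. bushing@(2, 1) [+x clear] — {base_plate, bracket, bushing, cap, flange, pin, spacer}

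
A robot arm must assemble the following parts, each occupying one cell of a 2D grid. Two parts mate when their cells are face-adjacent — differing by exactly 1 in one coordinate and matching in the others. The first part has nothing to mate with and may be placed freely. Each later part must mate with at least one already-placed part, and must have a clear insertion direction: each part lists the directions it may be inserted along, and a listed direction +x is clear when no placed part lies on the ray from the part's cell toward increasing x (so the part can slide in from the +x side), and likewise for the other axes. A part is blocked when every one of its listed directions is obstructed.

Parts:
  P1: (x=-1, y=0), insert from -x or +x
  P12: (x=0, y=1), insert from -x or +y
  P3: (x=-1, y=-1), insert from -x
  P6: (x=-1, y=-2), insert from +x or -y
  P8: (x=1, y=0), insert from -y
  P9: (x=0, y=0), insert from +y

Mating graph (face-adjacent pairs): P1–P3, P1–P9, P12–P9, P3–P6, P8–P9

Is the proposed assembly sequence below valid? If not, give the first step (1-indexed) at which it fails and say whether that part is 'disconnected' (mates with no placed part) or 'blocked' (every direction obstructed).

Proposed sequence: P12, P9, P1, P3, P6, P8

1. P12@(0, 1) [-x clear] — {P12}
2. P9@(0, 0) — +y all obstructed ⇒ blocked

Invalid at step 2 (blocked)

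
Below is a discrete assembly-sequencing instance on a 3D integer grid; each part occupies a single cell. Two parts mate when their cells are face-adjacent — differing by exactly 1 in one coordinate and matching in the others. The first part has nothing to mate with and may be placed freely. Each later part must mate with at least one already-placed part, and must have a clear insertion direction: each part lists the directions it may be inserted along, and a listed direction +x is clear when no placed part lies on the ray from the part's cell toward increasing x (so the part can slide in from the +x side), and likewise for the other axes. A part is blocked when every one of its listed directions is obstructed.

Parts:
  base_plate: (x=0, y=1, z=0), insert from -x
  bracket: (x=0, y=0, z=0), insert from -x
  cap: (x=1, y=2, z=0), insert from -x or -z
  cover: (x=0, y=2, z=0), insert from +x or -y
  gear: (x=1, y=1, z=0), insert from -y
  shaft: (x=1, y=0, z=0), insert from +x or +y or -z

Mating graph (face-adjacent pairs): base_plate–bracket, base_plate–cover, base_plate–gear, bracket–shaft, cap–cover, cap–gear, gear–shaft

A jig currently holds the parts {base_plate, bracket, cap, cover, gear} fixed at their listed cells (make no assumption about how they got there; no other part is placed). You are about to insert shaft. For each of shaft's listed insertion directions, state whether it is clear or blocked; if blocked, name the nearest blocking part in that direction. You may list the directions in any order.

+x: clear; +y: blocked by gear; -z: clear

+x: ray from shaft(1, 0, 0) has no placed part ⇒ clear
+y: nearest on ray is gear@(1, 1, 0) ⇒ blocked
-z: ray from shaft(1, 0, 0) has no placed part ⇒ clear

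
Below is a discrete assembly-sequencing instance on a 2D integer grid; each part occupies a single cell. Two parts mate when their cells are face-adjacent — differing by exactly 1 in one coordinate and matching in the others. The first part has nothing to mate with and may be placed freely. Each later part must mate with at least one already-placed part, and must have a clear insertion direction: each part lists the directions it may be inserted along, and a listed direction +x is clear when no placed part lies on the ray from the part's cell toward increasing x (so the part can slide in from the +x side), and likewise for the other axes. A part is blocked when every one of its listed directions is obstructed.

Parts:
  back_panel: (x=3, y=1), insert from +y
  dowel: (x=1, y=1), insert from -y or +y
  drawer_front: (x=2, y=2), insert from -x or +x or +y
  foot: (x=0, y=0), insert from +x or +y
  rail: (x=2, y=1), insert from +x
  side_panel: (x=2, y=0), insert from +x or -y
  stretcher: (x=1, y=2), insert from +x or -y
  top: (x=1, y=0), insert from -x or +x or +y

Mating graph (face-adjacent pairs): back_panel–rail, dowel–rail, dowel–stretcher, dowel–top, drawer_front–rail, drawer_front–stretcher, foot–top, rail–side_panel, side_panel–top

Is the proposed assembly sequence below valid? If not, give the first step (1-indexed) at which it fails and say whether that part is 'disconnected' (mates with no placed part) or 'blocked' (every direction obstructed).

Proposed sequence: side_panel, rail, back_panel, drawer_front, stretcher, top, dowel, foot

Invalid at step 7 (blocked)

1. side_panel@(2, 0) [+x clear] — {side_panel}
2. rail@(2, 1) [+x clear] — {rail, side_panel}
3. back_panel@(3, 1) [+y clear] — {back_panel, rail, side_panel}
4. drawer_front@(2, 2) [-x clear] — {back_panel, drawer_front, rail, side_panel}
5. stretcher@(1, 2) [-y clear] — {back_panel, drawer_front, rail, side_panel, stretcher}
6. top@(1, 0) [-x clear] — {back_panel, drawer_front, rail, side_panel, stretcher, top}
7. dowel@(1, 1) — -y/+y all obstructed ⇒ blocked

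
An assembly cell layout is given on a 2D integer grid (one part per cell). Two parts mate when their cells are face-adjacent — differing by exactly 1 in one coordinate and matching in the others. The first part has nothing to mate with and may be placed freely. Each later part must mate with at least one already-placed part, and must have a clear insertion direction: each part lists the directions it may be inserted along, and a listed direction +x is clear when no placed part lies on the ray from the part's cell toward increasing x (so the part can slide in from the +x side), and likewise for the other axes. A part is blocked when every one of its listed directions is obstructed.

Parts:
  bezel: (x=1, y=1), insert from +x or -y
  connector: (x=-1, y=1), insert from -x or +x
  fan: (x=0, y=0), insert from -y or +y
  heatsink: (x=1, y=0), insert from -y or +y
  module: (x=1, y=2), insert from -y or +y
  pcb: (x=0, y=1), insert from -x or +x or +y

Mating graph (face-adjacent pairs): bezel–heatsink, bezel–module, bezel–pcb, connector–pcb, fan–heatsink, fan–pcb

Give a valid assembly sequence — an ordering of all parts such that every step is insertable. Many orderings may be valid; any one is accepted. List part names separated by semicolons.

heatsink; bezel; module; pcb; connector; fan

1. heatsink@(1, 0) [-y clear] — {heatsink}
2. bezel@(1, 1) [+x clear] — {bezel, heatsink}
3. module@(1, 2) [+y clear] — {bezel, heatsink, module}
4. pcb@(0, 1) [-x clear] — {bezel, heatsink, module, pcb}
5. connector@(-1, 1) [-x clear] — {bezel, connector, heatsink, module, pcb}
6. fan@(0, 0) [-y clear] — {bezel, connector, fan, heatsink, module, pcb}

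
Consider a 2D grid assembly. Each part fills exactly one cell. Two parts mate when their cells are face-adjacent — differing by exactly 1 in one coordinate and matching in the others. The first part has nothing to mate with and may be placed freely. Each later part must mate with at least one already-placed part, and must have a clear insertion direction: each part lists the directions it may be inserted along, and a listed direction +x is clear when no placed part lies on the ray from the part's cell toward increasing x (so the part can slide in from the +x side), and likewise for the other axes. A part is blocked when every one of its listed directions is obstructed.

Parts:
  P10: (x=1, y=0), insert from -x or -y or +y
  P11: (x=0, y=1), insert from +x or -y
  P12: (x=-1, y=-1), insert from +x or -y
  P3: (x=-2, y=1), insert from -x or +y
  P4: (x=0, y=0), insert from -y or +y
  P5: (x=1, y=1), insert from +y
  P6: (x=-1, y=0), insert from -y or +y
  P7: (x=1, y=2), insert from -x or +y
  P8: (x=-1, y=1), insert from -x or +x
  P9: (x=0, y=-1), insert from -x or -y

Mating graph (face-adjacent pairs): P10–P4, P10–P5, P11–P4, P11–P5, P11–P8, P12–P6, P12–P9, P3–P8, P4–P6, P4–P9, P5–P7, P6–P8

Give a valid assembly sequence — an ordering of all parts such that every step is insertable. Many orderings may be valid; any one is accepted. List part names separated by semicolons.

P9; P4; P12; P10; P6; P8; P3; P11; P5; P7

1. P9@(0, -1) [-x clear] — {P9}
2. P4@(0, 0) [+y clear] — {P4, P9}
3. P12@(-1, -1) [-y clear] — {P12, P4, P9}
4. P10@(1, 0) [-y clear] — {P10, P12, P4, P9}
5. P6@(-1, 0) [+y clear] — {P10, P12, P4, P6, P9}
6. P8@(-1, 1) [-x clear] — {P10, P12, P4, P6, P8, P9}
7. P3@(-2, 1) [-x clear] — {P10, P12, P3, P4, P6, P8, P9}
8. P11@(0, 1) [+x clear] — {P10, P11, P12, P3, P4, P6, P8, P9}
9. P5@(1, 1) [+y clear] — {P10, P11, P12, P3, P4, P5, P6, P8, P9}
10. P7@(1, 2) [-x clear] — {P10, P11, P12, P3, P4, P5, P6, P7, P8, P9}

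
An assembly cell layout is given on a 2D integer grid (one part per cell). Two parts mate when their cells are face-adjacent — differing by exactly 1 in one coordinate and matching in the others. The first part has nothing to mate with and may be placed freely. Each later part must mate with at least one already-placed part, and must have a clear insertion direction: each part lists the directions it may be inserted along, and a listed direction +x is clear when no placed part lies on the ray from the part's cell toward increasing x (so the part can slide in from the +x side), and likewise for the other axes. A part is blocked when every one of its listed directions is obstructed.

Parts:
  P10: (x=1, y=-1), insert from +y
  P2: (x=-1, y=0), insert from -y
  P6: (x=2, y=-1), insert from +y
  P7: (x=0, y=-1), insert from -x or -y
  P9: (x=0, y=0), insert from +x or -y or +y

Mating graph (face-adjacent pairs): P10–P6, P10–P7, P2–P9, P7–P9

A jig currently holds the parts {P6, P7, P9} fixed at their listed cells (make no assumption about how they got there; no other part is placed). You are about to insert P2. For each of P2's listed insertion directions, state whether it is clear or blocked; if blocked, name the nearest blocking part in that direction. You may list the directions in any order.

-y: clear

-y: ray from P2(-1, 0) has no placed part ⇒ clear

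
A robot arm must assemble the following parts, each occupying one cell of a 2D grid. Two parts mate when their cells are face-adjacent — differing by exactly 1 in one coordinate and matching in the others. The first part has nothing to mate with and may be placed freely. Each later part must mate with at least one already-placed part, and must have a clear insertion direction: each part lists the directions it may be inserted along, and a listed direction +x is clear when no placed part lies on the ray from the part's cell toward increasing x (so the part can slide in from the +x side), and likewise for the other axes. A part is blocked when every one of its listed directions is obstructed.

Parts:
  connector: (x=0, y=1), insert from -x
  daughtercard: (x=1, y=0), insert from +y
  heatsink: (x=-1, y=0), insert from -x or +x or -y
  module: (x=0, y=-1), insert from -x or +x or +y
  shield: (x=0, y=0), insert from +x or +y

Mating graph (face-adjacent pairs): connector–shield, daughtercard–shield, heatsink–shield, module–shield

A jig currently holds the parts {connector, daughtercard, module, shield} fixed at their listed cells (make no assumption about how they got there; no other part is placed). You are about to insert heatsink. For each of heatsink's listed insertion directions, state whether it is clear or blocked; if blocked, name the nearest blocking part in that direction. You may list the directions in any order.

+x: blocked by shield; -x: clear; -y: clear

-x: ray from heatsink(-1, 0) has no placed part ⇒ clear
+x: nearest on ray is shield@(0, 0) ⇒ blocked
-y: ray from heatsink(-1, 0) has no placed part ⇒ clear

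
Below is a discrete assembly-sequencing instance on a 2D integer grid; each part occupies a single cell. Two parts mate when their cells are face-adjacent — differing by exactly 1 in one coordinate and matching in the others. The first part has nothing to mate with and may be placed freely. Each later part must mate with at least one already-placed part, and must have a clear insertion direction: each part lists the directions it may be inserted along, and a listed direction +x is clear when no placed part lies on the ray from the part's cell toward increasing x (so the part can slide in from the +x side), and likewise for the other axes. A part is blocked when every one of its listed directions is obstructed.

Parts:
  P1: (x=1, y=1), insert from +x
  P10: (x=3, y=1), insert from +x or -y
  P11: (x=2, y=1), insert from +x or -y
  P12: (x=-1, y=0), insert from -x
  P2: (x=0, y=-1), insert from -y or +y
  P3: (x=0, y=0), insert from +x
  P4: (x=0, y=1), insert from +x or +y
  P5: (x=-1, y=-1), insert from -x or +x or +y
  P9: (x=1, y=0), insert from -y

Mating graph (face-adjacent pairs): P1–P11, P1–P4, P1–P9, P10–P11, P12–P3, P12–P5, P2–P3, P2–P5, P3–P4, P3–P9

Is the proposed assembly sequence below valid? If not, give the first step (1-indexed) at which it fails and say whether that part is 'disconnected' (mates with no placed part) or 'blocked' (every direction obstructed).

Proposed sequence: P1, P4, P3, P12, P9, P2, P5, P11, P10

1. P1@(1, 1) [+x clear] — {P1}
2. P4@(0, 1) [+y clear] — {P1, P4}
3. P3@(0, 0) [+x clear] — {P1, P3, P4}
4. P12@(-1, 0) [-x clear] — {P1, P12, P3, P4}
5. P9@(1, 0) [-y clear] — {P1, P12, P3, P4, P9}
6. P2@(0, -1) [-y clear] — {P1, P12, P2, P3, P4, P9}
7. P5@(-1, -1) [-x clear] — {P1, P12, P2, P3, P4, P5, P9}
8. P11@(2, 1) [+x clear] — {P1, P11, P12, P2, P3, P4, P5, P9}
9. P10@(3, 1) [+x clear] — {P1, P10, P11, P12, P2, P3, P4, P5, P9}

Valid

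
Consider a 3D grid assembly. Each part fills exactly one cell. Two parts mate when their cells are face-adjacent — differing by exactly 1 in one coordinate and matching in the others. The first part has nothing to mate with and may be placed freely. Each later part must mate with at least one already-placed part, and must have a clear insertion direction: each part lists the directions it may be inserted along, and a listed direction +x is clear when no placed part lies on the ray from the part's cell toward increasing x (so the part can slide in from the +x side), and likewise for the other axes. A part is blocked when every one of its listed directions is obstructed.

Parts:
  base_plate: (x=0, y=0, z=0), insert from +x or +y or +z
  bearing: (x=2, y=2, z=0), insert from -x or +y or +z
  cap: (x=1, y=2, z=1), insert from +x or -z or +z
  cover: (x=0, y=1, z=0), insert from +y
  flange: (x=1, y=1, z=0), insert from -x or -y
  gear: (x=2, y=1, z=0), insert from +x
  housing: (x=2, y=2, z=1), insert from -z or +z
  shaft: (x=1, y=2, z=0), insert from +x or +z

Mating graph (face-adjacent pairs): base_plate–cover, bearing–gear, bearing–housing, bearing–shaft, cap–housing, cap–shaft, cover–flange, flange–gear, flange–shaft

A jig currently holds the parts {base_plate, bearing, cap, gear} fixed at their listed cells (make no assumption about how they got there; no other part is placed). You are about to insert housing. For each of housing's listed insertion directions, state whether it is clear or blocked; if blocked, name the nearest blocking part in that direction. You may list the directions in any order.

-z: nearest on ray is bearing@(2, 2, 0) ⇒ blocked
+z: ray from housing(2, 2, 1) has no placed part ⇒ clear

+z: clear; -z: blocked by bearing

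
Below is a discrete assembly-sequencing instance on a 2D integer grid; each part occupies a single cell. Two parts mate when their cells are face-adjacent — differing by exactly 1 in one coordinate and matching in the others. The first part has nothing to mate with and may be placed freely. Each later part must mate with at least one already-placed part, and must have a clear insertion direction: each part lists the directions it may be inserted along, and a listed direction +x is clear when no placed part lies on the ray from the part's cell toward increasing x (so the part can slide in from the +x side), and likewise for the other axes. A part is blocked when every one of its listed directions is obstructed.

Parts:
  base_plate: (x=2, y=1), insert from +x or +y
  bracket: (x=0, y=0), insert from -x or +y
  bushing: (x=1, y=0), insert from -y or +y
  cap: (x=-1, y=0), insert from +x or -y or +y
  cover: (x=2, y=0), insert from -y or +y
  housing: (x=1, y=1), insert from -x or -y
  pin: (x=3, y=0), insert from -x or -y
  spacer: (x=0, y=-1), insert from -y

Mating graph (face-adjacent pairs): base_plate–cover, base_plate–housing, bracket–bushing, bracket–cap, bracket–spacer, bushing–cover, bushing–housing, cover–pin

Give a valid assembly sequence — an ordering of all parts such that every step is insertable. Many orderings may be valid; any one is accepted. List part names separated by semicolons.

spacer; bracket; cap; bushing; cover; pin; base_plate; housing

1. spacer@(0, -1) [-y clear] — {spacer}
2. bracket@(0, 0) [-x clear] — {bracket, spacer}
3. cap@(-1, 0) [-y clear] — {bracket, cap, spacer}
4. bushing@(1, 0) [-y clear] — {bracket, bushing, cap, spacer}
5. cover@(2, 0) [-y clear] — {bracket, bushing, cap, cover, spacer}
6. pin@(3, 0) [-y clear] — {bracket, bushing, cap, cover, pin, spacer}
7. base_plate@(2, 1) [+x clear] — {base_plate, bracket, bushing, cap, cover, pin, spacer}
8. housing@(1, 1) [-x clear] — {base_plate, bracket, bushing, cap, cover, housing, pin, spacer}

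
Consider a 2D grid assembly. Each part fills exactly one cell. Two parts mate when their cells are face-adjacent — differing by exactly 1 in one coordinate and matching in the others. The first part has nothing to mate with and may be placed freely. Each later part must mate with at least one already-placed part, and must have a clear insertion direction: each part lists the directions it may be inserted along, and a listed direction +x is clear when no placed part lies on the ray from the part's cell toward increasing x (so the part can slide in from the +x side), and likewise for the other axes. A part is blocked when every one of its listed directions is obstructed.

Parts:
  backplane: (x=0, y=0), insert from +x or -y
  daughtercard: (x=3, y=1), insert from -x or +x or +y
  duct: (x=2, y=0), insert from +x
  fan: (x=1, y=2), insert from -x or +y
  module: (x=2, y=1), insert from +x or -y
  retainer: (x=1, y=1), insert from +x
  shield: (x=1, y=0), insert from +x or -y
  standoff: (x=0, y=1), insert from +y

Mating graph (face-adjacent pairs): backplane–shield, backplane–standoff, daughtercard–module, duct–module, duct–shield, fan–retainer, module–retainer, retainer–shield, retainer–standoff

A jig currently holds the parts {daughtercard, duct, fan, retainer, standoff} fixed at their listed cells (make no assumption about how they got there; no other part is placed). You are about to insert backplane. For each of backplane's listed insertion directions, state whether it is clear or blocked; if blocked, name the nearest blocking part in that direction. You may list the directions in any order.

+x: nearest on ray is duct@(2, 0) ⇒ blocked
-y: ray from backplane(0, 0) has no placed part ⇒ clear

+x: blocked by duct; -y: clear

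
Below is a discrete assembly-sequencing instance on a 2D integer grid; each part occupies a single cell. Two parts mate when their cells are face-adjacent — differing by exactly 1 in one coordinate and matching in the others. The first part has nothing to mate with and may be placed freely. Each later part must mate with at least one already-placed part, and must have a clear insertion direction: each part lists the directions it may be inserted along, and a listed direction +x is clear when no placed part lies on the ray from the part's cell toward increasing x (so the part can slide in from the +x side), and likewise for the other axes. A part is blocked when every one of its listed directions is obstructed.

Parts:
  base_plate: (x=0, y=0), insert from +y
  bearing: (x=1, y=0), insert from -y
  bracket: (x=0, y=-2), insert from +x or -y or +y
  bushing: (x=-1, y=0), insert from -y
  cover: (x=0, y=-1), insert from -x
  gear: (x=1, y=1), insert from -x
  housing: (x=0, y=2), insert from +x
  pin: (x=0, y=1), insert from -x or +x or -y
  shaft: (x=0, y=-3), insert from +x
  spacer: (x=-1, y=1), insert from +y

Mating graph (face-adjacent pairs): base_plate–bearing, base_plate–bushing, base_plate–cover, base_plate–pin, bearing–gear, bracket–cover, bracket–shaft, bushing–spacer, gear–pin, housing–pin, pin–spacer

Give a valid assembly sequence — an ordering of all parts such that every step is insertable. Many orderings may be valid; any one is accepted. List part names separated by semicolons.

1. shaft@(0, -3) [+x clear] — {shaft}
2. bracket@(0, -2) [+x clear] — {bracket, shaft}
3. cover@(0, -1) [-x clear] — {bracket, cover, shaft}
4. base_plate@(0, 0) [+y clear] — {base_plate, bracket, cover, shaft}
5. bearing@(1, 0) [-y clear] — {base_plate, bearing, bracket, cover, shaft}
6. bushing@(-1, 0) [-y clear] — {base_plate, bearing, bracket, bushing, cover, shaft}
7. gear@(1, 1) [-x clear] — {base_plate, bearing, bracket, bushing, cover, gear, shaft}
8. pin@(0, 1) [-x clear] — {base_plate, bearing, bracket, bushing, cover, gear, pin, shaft}
9. housing@(0, 2) [+x clear] — {base_plate, bearing, bracket, bushing, cover, gear, housing, pin, shaft}
10. spacer@(-1, 1) [+y clear] — {base_plate, bearing, bracket, bushing, cover, gear, housing, pin, shaft, spacer}

shaft; bracket; cover; base_plate; bearing; bushing; gear; pin; housing; spacer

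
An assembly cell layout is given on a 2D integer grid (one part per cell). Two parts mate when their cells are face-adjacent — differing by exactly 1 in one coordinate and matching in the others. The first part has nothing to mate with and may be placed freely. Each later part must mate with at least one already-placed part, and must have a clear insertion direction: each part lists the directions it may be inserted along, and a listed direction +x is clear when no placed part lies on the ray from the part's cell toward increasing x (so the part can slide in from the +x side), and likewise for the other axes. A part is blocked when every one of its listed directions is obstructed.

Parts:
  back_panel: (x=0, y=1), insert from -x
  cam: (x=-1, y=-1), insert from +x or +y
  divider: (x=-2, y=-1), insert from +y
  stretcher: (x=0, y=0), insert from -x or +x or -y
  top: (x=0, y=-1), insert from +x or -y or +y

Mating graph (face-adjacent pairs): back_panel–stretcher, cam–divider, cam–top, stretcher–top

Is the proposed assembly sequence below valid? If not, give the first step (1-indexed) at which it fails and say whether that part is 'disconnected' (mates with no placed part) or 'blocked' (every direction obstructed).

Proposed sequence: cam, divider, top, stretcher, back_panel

Valid

1. cam@(-1, -1) [+x clear] — {cam}
2. divider@(-2, -1) [+y clear] — {cam, divider}
3. top@(0, -1) [+x clear] — {cam, divider, top}
4. stretcher@(0, 0) [-x clear] — {cam, divider, stretcher, top}
5. back_panel@(0, 1) [-x clear] — {back_panel, cam, divider, stretcher, top}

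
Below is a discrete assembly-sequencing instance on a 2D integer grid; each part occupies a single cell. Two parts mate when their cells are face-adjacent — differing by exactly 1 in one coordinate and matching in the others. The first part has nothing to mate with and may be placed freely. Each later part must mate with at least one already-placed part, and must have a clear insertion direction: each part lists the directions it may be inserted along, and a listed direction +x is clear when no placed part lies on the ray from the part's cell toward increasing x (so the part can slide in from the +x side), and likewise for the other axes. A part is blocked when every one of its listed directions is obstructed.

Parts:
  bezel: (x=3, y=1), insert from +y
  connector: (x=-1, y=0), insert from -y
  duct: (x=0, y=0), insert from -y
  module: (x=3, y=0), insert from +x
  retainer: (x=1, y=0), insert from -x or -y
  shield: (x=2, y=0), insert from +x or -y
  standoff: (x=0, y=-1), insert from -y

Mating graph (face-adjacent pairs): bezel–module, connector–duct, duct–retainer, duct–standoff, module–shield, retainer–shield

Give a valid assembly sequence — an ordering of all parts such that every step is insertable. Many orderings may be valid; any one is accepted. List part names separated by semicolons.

1. shield@(2, 0) [+x clear] — {shield}
2. retainer@(1, 0) [-x clear] — {retainer, shield}
3. duct@(0, 0) [-y clear] — {duct, retainer, shield}
4. standoff@(0, -1) [-y clear] — {duct, retainer, shield, standoff}
5. connector@(-1, 0) [-y clear] — {connector, duct, retainer, shield, standoff}
6. module@(3, 0) [+x clear] — {connector, duct, module, retainer, shield, standoff}
7. bezel@(3, 1) [+y clear] — {bezel, connector, duct, module, retainer, shield, standoff}

shield; retainer; duct; standoff; connector; module; bezel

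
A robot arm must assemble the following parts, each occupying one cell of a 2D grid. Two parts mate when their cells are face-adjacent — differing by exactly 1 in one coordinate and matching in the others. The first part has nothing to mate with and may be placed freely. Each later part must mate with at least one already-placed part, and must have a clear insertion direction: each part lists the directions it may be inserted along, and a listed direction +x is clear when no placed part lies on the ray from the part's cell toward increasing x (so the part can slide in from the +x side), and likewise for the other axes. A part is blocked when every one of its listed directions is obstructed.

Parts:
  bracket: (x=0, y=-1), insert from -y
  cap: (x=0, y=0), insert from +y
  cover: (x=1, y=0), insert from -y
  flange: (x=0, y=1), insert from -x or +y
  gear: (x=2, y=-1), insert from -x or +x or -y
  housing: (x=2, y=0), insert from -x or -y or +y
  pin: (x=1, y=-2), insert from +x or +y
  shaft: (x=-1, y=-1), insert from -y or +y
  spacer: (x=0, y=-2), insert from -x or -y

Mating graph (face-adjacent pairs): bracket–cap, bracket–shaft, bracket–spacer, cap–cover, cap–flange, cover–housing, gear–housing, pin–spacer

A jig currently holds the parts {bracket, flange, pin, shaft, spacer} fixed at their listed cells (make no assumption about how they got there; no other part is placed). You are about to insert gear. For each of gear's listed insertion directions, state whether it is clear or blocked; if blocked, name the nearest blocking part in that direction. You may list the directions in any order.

+x: clear; -x: blocked by bracket; -y: clear

-x: nearest on ray is bracket@(0, -1) ⇒ blocked
+x: ray from gear(2, -1) has no placed part ⇒ clear
-y: ray from gear(2, -1) has no placed part ⇒ clear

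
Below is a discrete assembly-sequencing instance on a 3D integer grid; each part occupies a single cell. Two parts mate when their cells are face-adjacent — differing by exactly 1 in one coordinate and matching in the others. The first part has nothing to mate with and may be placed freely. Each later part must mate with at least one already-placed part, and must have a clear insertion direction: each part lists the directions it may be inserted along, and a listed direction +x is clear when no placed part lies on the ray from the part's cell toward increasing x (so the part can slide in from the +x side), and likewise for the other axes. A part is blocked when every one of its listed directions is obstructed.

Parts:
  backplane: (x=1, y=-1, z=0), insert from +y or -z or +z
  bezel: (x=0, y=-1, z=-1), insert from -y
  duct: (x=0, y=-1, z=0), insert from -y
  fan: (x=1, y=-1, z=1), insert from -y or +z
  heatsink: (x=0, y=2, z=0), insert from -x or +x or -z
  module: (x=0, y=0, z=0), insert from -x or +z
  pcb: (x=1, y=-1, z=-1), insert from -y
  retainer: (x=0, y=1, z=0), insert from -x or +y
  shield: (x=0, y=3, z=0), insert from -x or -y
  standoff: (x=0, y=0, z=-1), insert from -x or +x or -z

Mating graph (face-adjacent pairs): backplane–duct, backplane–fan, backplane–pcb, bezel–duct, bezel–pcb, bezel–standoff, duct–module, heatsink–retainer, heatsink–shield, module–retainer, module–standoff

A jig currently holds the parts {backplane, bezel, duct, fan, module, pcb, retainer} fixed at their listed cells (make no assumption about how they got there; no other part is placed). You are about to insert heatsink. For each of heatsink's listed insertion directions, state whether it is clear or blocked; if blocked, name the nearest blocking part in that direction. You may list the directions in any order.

-x: ray from heatsink(0, 2, 0) has no placed part ⇒ clear
+x: ray from heatsink(0, 2, 0) has no placed part ⇒ clear
-z: ray from heatsink(0, 2, 0) has no placed part ⇒ clear

+x: clear; -x: clear; -z: clear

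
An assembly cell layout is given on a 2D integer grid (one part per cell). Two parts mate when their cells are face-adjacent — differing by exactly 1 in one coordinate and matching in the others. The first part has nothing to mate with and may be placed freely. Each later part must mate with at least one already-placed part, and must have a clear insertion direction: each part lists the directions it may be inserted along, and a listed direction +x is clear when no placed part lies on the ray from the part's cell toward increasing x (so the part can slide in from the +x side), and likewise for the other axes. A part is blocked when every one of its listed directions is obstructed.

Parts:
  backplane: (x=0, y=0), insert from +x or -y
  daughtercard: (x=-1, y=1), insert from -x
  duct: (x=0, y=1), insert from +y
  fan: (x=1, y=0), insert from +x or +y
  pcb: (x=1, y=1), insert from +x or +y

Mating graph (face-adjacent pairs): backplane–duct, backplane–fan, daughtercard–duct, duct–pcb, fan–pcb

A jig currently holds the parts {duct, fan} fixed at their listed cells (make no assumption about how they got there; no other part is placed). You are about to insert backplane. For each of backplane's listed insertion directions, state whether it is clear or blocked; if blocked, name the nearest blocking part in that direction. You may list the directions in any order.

+x: nearest on ray is fan@(1, 0) ⇒ blocked
-y: ray from backplane(0, 0) has no placed part ⇒ clear

+x: blocked by fan; -y: clear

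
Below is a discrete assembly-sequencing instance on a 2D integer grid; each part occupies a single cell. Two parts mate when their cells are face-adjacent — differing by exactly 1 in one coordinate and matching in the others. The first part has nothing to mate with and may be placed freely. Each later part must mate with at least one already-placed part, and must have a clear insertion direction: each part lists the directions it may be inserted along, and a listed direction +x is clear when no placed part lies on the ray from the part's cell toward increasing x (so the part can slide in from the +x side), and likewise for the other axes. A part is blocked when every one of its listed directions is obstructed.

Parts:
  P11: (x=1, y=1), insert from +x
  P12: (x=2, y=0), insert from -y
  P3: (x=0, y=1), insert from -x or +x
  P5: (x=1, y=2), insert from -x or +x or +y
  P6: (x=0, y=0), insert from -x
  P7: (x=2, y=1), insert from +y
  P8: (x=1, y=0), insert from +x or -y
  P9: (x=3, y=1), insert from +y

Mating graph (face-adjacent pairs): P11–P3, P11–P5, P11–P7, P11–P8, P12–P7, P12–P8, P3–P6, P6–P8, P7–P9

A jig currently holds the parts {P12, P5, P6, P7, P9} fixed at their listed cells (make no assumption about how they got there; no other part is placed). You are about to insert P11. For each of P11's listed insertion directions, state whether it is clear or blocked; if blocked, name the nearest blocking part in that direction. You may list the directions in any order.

+x: nearest on ray is P7@(2, 1) ⇒ blocked

+x: blocked by P7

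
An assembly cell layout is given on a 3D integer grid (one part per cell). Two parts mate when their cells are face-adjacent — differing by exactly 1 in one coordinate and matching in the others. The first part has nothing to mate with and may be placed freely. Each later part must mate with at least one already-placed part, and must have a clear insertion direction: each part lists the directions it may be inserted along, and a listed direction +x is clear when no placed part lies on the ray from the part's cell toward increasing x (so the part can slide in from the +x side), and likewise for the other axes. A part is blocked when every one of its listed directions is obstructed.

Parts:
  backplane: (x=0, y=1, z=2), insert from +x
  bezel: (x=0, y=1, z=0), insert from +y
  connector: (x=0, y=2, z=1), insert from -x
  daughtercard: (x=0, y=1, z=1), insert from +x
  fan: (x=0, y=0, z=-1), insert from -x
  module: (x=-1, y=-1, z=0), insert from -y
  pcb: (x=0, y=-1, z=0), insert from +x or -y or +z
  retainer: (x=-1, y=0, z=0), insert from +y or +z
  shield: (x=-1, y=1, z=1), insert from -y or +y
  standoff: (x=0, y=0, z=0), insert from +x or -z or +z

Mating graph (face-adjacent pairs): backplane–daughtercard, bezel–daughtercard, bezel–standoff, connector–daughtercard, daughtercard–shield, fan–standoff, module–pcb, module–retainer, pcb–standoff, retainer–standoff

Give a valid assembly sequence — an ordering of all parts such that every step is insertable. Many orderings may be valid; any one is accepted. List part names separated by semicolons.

module; retainer; standoff; bezel; daughtercard; shield; connector; backplane; fan; pcb

1. module@(-1, -1, 0) [-y clear] — {module}
2. retainer@(-1, 0, 0) [+y clear] — {module, retainer}
3. standoff@(0, 0, 0) [+x clear] — {module, retainer, standoff}
4. bezel@(0, 1, 0) [+y clear] — {bezel, module, retainer, standoff}
5. daughtercard@(0, 1, 1) [+x clear] — {bezel, daughtercard, module, retainer, standoff}
6. shield@(-1, 1, 1) [-y clear] — {bezel, daughtercard, module, retainer, shield, standoff}
7. connector@(0, 2, 1) [-x clear] — {bezel, connector, daughtercard, module, retainer, shield, standoff}
8. backplane@(0, 1, 2) [+x clear] — {backplane, bezel, connector, daughtercard, module, retainer, shield, standoff}
9. fan@(0, 0, -1) [-x clear] — {backplane, bezel, connector, daughtercard, fan, module, retainer, shield, standoff}
10. pcb@(0, -1, 0) [+x clear] — {backplane, bezel, connector, daughtercard, fan, module, pcb, retainer, shield, standoff}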